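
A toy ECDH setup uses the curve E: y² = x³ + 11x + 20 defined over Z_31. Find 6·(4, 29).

(5, 18)

Write Q = (4, 29).
Repeated addition: build up to 6Q.
2Q: tangent at (4, 29): λ = (3·4² + 11)/(2·29) ≡ 28/27. 27⁻¹ ≡ 23 (mod 31), so λ ≡ 28·23 ≡ 24.
  x = λ² - 4 - 4 = 576 - 8 ≡ 10; y = λ·(4 - 10) - 29 ≡ 13. → (10, 13)
3Q: (10, 13) + (4, 29). λ = (29 - 13)/(4 - 10) ≡ 16/25 mod 31. 25⁻¹ ≡ 5 (mod 31), so λ ≡ 18.
  x = λ² - 10 - 4 = 324 - 14 ≡ 0; y = λ·(10 - 0) - 13 ≡ 12. → (0, 12)
4Q: (0, 12) + (4, 29). λ = (29 - 12)/(4 - 0) ≡ 17/4 mod 31. 4⁻¹ ≡ 8 (mod 31), so λ ≡ 12.
  x = λ² - 0 - 4 = 144 - 4 ≡ 16; y = λ·(0 - 16) - 12 ≡ 13. → (16, 13)
5Q: (16, 13) + (4, 29). λ = (29 - 13)/(4 - 16) ≡ 16/19 mod 31. 19⁻¹ ≡ 18 (mod 31) since 19·18 = 342 ≡ 1, so λ ≡ 9.
  x = λ² - 16 - 4 = 81 - 20 ≡ 30; y = λ·(16 - 30) - 13 ≡ 16. → (30, 16)
6Q: (30, 16) + (4, 29). λ = (29 - 16)/(4 - 30) ≡ 13/5 mod 31. 5⁻¹ ≡ 25 (mod 31) since 5·25 = 125 ≡ 1, so λ ≡ 15.
  x = λ² - 30 - 4 = 225 - 34 ≡ 5; y = λ·(30 - 5) - 16 ≡ 18. → (5, 18)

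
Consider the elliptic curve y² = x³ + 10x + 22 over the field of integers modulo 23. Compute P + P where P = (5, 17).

tangent at (5, 17): λ = (3·5² + 10)/(2·17) ≡ 16/11. 11⁻¹ ≡ 21 (mod 23), so λ ≡ 16·21 ≡ 14.
  x = λ² - 5 - 5 = 196 - 10 ≡ 2; y = λ·(5 - 2) - 17 ≡ 2. → (2, 2)

(2, 2)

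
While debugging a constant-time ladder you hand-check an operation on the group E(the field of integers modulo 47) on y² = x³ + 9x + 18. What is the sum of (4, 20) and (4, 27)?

The two points share x = 4 and their y-coordinates satisfy 20 + 27 ≡ 0 (mod 47), so they are inverses. Their sum is O.

O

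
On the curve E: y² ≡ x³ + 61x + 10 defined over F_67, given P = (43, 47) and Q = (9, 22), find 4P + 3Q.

First 4P:
Double-and-add on 4 = (100)₂. Start with P = (43, 47) for the leading 1-bit.
double: tangent at (43, 47): λ = (3·43² + 61)/(2·47) ≡ 47/27. 27⁻¹ ≡ 5 (mod 67), so λ ≡ 47·5 ≡ 34.
  x = λ² - 43 - 43 = 1156 - 86 ≡ 65; y = λ·(43 - 65) - 47 ≡ 9. → (65, 9)
double: tangent at (65, 9): λ = (3·65² + 61)/(2·9) ≡ 6/18. 18⁻¹ ≡ 41 (mod 67) since 18·41 = 738 ≡ 1, so λ ≡ 6·41 ≡ 45.
  x = λ² - 65 - 65 = 2025 - 130 ≡ 19; y = λ·(65 - 19) - 9 ≡ 51. → (19, 51)
4P = (19, 51).
Next 3Q:
Repeated addition: build up to 3Q.
2Q: tangent at (9, 22): λ = (3·9² + 61)/(2·22) ≡ 36/44. 44⁻¹ ≡ 32 (mod 67) since 44·32 = 1408 ≡ 1, so λ ≡ 36·32 ≡ 13.
  x = λ² - 9 - 9 = 169 - 18 ≡ 17; y = λ·(9 - 17) - 22 ≡ 8. → (17, 8)
3Q: (17, 8) + (9, 22). λ = (22 - 8)/(9 - 17) ≡ 14/59 mod 67. 59⁻¹ ≡ 25 (mod 67), so λ ≡ 15.
  x = λ² - 17 - 9 = 225 - 26 ≡ 65; y = λ·(17 - 65) - 8 ≡ 9. → (65, 9)
3Q = (65, 9).
Finally 4P + 3Q:
(19, 51) + (65, 9). λ = (9 - 51)/(65 - 19) ≡ 25/46 mod 67. 46⁻¹ ≡ 51 (mod 67) since 46·51 = 2346 ≡ 1, so λ ≡ 2.
  x = λ² - 19 - 65 = 4 - 84 ≡ 54; y = λ·(19 - 54) - 51 ≡ 13. → (54, 13)

(54, 13)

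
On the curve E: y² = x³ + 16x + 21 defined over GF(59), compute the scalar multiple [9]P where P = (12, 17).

(0, 27)

Double-and-add on 9 = (1001)₂. Start with P = (12, 17) for the leading 1-bit.
double: tangent at (12, 17): λ = (3·12² + 16)/(2·17) ≡ 35/34. 34⁻¹ ≡ 33 (mod 59), so λ ≡ 35·33 ≡ 34.
  x = λ² - 12 - 12 = 1156 - 24 ≡ 11; y = λ·(12 - 11) - 17 ≡ 17. → (11, 17)
double: tangent at (11, 17): λ = (3·11² + 16)/(2·17) ≡ 25/34. 34⁻¹ ≡ 33 (mod 59), so λ ≡ 25·33 ≡ 58.
  x = λ² - 11 - 11 = 3364 - 22 ≡ 38; y = λ·(11 - 38) - 17 ≡ 10. → (38, 10)
double: tangent at (38, 10): λ = (3·38² + 16)/(2·10) ≡ 41/20. 20⁻¹ ≡ 3 (mod 59) since 20·3 = 60 ≡ 1, so λ ≡ 41·3 ≡ 5.
  x = λ² - 38 - 38 = 25 - 76 ≡ 8; y = λ·(38 - 8) - 10 ≡ 22. → (8, 22)
add P: (8, 22) + (12, 17). λ = (17 - 22)/(12 - 8) ≡ 54/4 mod 59. 4⁻¹ ≡ 15 (mod 59) since 4·15 = 60 ≡ 1, so λ ≡ 43.
  x = λ² - 8 - 12 = 1849 - 20 ≡ 0; y = λ·(8 - 0) - 22 ≡ 27. → (0, 27)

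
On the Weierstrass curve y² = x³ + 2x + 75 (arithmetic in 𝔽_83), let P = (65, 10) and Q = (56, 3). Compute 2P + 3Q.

First 2P:
Repeated addition: build up to 2P.
2P: tangent at (65, 10): λ = (3·65² + 2)/(2·10) ≡ 61/20. 20⁻¹ ≡ 54 (mod 83) since 20·54 = 1080 ≡ 1, so λ ≡ 61·54 ≡ 57.
  x = λ² - 65 - 65 = 3249 - 130 ≡ 48; y = λ·(65 - 48) - 10 ≡ 46. → (48, 46)
2P = (48, 46).
Next 3Q:
Repeated addition: build up to 3Q.
2Q: tangent at (56, 3): λ = (3·56² + 2)/(2·3) ≡ 31/6. 6⁻¹ ≡ 14 (mod 83), so λ ≡ 31·14 ≡ 19.
  x = λ² - 56 - 56 = 361 - 112 ≡ 0; y = λ·(56 - 0) - 3 ≡ 65. → (0, 65)
3Q: (0, 65) + (56, 3). λ = (3 - 65)/(56 - 0) ≡ 21/56 mod 83. 56⁻¹ ≡ 43 (mod 83), so λ ≡ 73.
  x = λ² - 0 - 56 = 5329 - 56 ≡ 44; y = λ·(0 - 44) - 65 ≡ 43. → (44, 43)
3Q = (44, 43).
Finally 2P + 3Q:
(48, 46) + (44, 43). λ = (43 - 46)/(44 - 48) ≡ 80/79 mod 83. 79⁻¹ ≡ 62 (mod 83) since 79·62 = 4898 ≡ 1, so λ ≡ 63.
  x = λ² - 48 - 44 = 3969 - 92 ≡ 59; y = λ·(48 - 59) - 46 ≡ 8. → (59, 8)

(59, 8)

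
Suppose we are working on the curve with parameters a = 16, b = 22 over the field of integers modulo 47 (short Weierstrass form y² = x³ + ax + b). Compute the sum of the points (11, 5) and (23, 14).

(40, 32)

(11, 5) + (23, 14). λ = (14 - 5)/(23 - 11) ≡ 9/12 mod 47. 12⁻¹ ≡ 4 (mod 47), so λ ≡ 36.
  x = λ² - 11 - 23 = 1296 - 34 ≡ 40; y = λ·(11 - 40) - 5 ≡ 32. → (40, 32)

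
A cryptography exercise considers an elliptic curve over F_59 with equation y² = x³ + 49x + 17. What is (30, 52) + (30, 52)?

(20, 41)

tangent at (30, 52): λ = (3·30² + 49)/(2·52) ≡ 35/45. 45⁻¹ ≡ 21 (mod 59) since 45·21 = 945 ≡ 1, so λ ≡ 35·21 ≡ 27.
  x = λ² - 30 - 30 = 729 - 60 ≡ 20; y = λ·(30 - 20) - 52 ≡ 41. → (20, 41)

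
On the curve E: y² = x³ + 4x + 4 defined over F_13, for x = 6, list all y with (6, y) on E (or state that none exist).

x³ + 4x + 4 = 244 ≡ 10 (mod 13).
Square roots of 10 mod 13: 6 and 7 (since 6² = 36 ≡ 10).

6, 7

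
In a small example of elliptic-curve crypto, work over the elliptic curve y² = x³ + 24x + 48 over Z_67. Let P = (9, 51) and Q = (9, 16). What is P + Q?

O

The two points share x = 9 and their y-coordinates satisfy 51 + 16 ≡ 0 (mod 67), so they are inverses. Their sum is O.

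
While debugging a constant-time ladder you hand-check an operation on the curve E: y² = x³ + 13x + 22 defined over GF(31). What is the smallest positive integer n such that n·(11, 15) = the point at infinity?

8

2P: tangent at (11, 15): λ = (3·11² + 13)/(2·15) ≡ 4/30. 30⁻¹ ≡ 30 (mod 31) since 30·30 = 900 ≡ 1, so λ ≡ 4·30 ≡ 27.
  x = λ² - 11 - 11 = 729 - 22 ≡ 25; y = λ·(11 - 25) - 15 ≡ 10. → (25, 10)
3P: (25, 10) + (11, 15). λ = (15 - 10)/(11 - 25) ≡ 5/17 mod 31. 17⁻¹ ≡ 11 (mod 31) since 17·11 = 187 ≡ 1, so λ ≡ 24.
  x = λ² - 25 - 11 = 576 - 36 ≡ 13; y = λ·(25 - 13) - 10 ≡ 30. → (13, 30)
4P: (13, 30) + (11, 15). λ = (15 - 30)/(11 - 13) ≡ 16/29 mod 31. 29⁻¹ ≡ 15 (mod 31), so λ ≡ 23.
  x = λ² - 13 - 11 = 529 - 24 ≡ 9; y = λ·(13 - 9) - 30 ≡ 0. → (9, 0)
5P: (9, 0) + (11, 15). λ = (15 - 0)/(11 - 9) ≡ 15/2 mod 31. 2⁻¹ ≡ 16 (mod 31), so λ ≡ 23.
  x = λ² - 9 - 11 = 529 - 20 ≡ 13; y = λ·(9 - 13) - 0 ≡ 1. → (13, 1)
6P: (13, 1) + (11, 15). λ = (15 - 1)/(11 - 13) ≡ 14/29 mod 31. 29⁻¹ ≡ 15 (mod 31) since 29·15 = 435 ≡ 1, so λ ≡ 24.
  x = λ² - 13 - 11 = 576 - 24 ≡ 25; y = λ·(13 - 25) - 1 ≡ 21. → (25, 21)
7P: (25, 21) + (11, 15). λ = (15 - 21)/(11 - 25) ≡ 25/17 mod 31. 17⁻¹ ≡ 11 (mod 31), so λ ≡ 27.
  x = λ² - 25 - 11 = 729 - 36 ≡ 11; y = λ·(25 - 11) - 21 ≡ 16. → (11, 16)
8P: (11, 16) + (11, 15): same x and y₁ ≡ -y₂, so the sum is the point at infinity.
8P = the point at infinity, so the order is 8.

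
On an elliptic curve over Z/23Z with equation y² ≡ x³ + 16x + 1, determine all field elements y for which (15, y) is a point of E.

none

x³ + 16x + 1 = 3616 ≡ 5 (mod 23).
5 is a non-residue mod 23; no y exists.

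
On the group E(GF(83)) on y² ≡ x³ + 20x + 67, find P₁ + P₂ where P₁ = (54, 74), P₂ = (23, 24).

(54, 74) + (23, 24). λ = (24 - 74)/(23 - 54) ≡ 33/52 mod 83. 52⁻¹ ≡ 8 (mod 83), so λ ≡ 15.
  x = λ² - 54 - 23 = 225 - 77 ≡ 65; y = λ·(54 - 65) - 74 ≡ 10. → (65, 10)

(65, 10)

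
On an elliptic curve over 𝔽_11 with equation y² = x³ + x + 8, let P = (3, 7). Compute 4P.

Double-and-add on 4 = (100)₂. Start with P = (3, 7) for the leading 1-bit.
double: tangent at (3, 7): λ = (3·3² + 1)/(2·7) ≡ 6/3. 3⁻¹ ≡ 4 (mod 11), so λ ≡ 6·4 ≡ 2.
  x = λ² - 3 - 3 = 4 - 6 ≡ 9; y = λ·(3 - 9) - 7 ≡ 3. → (9, 3)
double: tangent at (9, 3): λ = (3·9² + 1)/(2·3) ≡ 2/6. 6⁻¹ ≡ 2 (mod 11) since 6·2 = 12 ≡ 1, so λ ≡ 2·2 ≡ 4.
  x = λ² - 9 - 9 = 16 - 18 ≡ 9; y = λ·(9 - 9) - 3 ≡ 8. → (9, 8)

(9, 8)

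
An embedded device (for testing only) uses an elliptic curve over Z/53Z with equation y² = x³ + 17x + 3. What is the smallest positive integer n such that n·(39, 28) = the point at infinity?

2P: tangent at (39, 28): λ = (3·39² + 17)/(2·28) ≡ 22/3. 3⁻¹ ≡ 18 (mod 53), so λ ≡ 22·18 ≡ 25.
  x = λ² - 39 - 39 = 625 - 78 ≡ 17; y = λ·(39 - 17) - 28 ≡ 45. → (17, 45)
3P: (17, 45) + (39, 28). λ = (28 - 45)/(39 - 17) ≡ 36/22 mod 53. 22⁻¹ ≡ 41 (mod 53), so λ ≡ 45.
  x = λ² - 17 - 39 = 2025 - 56 ≡ 8; y = λ·(17 - 8) - 45 ≡ 42. → (8, 42)
4P: (8, 42) + (39, 28). λ = (28 - 42)/(39 - 8) ≡ 39/31 mod 53. 31⁻¹ ≡ 12 (mod 53) since 31·12 = 372 ≡ 1, so λ ≡ 44.
  x = λ² - 8 - 39 = 1936 - 47 ≡ 34; y = λ·(8 - 34) - 42 ≡ 33. → (34, 33)
5P: (34, 33) + (39, 28). λ = (28 - 33)/(39 - 34) ≡ 48/5 mod 53. 5⁻¹ ≡ 32 (mod 53) since 5·32 = 160 ≡ 1, so λ ≡ 52.
  x = λ² - 34 - 39 = 2704 - 73 ≡ 34; y = λ·(34 - 34) - 33 ≡ 20. → (34, 20)
6P: (34, 20) + (39, 28). λ = (28 - 20)/(39 - 34) ≡ 8/5 mod 53. 5⁻¹ ≡ 32 (mod 53), so λ ≡ 44.
  x = λ² - 34 - 39 = 1936 - 73 ≡ 8; y = λ·(34 - 8) - 20 ≡ 11. → (8, 11)
7P: (8, 11) + (39, 28). λ = (28 - 11)/(39 - 8) ≡ 17/31 mod 53. 31⁻¹ ≡ 12 (mod 53), so λ ≡ 45.
  x = λ² - 8 - 39 = 2025 - 47 ≡ 17; y = λ·(8 - 17) - 11 ≡ 8. → (17, 8)
8P: (17, 8) + (39, 28). λ = (28 - 8)/(39 - 17) ≡ 20/22 mod 53. 22⁻¹ ≡ 41 (mod 53), so λ ≡ 25.
  x = λ² - 17 - 39 = 625 - 56 ≡ 39; y = λ·(17 - 39) - 8 ≡ 25. → (39, 25)
9P: (39, 25) + (39, 28): same x and y₁ ≡ -y₂, so the sum is the point at infinity.
9P = the point at infinity, so the order is 9.

9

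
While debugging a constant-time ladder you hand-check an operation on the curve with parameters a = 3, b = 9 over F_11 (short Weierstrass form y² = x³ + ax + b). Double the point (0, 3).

(3, 1)

tangent at (0, 3): λ = (3·0² + 3)/(2·3) ≡ 3/6. 6⁻¹ ≡ 2 (mod 11), so λ ≡ 3·2 ≡ 6.
  x = λ² - 0 - 0 = 36 - 0 ≡ 3; y = λ·(0 - 3) - 3 ≡ 1. → (3, 1)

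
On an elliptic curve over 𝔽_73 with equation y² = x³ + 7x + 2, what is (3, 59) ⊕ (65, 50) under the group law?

(66, 62)

(3, 59) + (65, 50). λ = (50 - 59)/(65 - 3) ≡ 64/62 mod 73. 62⁻¹ ≡ 53 (mod 73) since 62·53 = 3286 ≡ 1, so λ ≡ 34.
  x = λ² - 3 - 65 = 1156 - 68 ≡ 66; y = λ·(3 - 66) - 59 ≡ 62. → (66, 62)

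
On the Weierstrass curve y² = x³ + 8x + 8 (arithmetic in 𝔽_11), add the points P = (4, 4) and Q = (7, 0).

(3, 2)

(4, 4) + (7, 0). λ = (0 - 4)/(7 - 4) ≡ 7/3 mod 11. 3⁻¹ ≡ 4 (mod 11), so λ ≡ 6.
  x = λ² - 4 - 7 = 36 - 11 ≡ 3; y = λ·(4 - 3) - 4 ≡ 2. → (3, 2)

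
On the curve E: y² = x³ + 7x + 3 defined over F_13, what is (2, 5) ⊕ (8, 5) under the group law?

(3, 8)

(2, 5) + (8, 5). λ = (5 - 5)/(8 - 2) ≡ 0/6 mod 13. 6⁻¹ ≡ 11 (mod 13) since 6·11 = 66 ≡ 1, so λ ≡ 0.
  x = λ² - 2 - 8 = 0 - 10 ≡ 3; y = λ·(2 - 3) - 5 ≡ 8. → (3, 8)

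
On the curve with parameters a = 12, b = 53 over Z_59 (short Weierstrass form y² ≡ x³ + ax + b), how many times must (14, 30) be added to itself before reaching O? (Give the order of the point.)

2P: tangent at (14, 30): λ = (3·14² + 12)/(2·30) ≡ 10/1. 1⁻¹ ≡ 1 (mod 59), so λ ≡ 10·1 ≡ 10.
  x = λ² - 14 - 14 = 100 - 28 ≡ 13; y = λ·(14 - 13) - 30 ≡ 39. → (13, 39)
3P: (13, 39) + (14, 30). λ = (30 - 39)/(14 - 13) ≡ 50/1 mod 59. 1⁻¹ ≡ 1 (mod 59), so λ ≡ 50.
  x = λ² - 13 - 14 = 2500 - 27 ≡ 54; y = λ·(13 - 54) - 39 ≡ 35. → (54, 35)
4P: (54, 35) + (14, 30). λ = (30 - 35)/(14 - 54) ≡ 54/19 mod 59. 19⁻¹ ≡ 28 (mod 59) since 19·28 = 532 ≡ 1, so λ ≡ 37.
  x = λ² - 54 - 14 = 1369 - 68 ≡ 3; y = λ·(54 - 3) - 35 ≡ 23. → (3, 23)
5P: (3, 23) + (14, 30). λ = (30 - 23)/(14 - 3) ≡ 7/11 mod 59. 11⁻¹ ≡ 43 (mod 59) since 11·43 = 473 ≡ 1, so λ ≡ 6.
  x = λ² - 3 - 14 = 36 - 17 ≡ 19; y = λ·(3 - 19) - 23 ≡ 58. → (19, 58)
6P: (19, 58) + (14, 30). λ = (30 - 58)/(14 - 19) ≡ 31/54 mod 59. 54⁻¹ ≡ 47 (mod 59) since 54·47 = 2538 ≡ 1, so λ ≡ 41.
  x = λ² - 19 - 14 = 1681 - 33 ≡ 55; y = λ·(19 - 55) - 58 ≡ 0. → (55, 0)
7P: (55, 0) + (14, 30). λ = (30 - 0)/(14 - 55) ≡ 30/18 mod 59. 18⁻¹ ≡ 23 (mod 59), so λ ≡ 41.
  x = λ² - 55 - 14 = 1681 - 69 ≡ 19; y = λ·(55 - 19) - 0 ≡ 1. → (19, 1)
8P: (19, 1) + (14, 30). λ = (30 - 1)/(14 - 19) ≡ 29/54 mod 59. 54⁻¹ ≡ 47 (mod 59), so λ ≡ 6.
  x = λ² - 19 - 14 = 36 - 33 ≡ 3; y = λ·(19 - 3) - 1 ≡ 36. → (3, 36)
9P: (3, 36) + (14, 30). λ = (30 - 36)/(14 - 3) ≡ 53/11 mod 59. 11⁻¹ ≡ 43 (mod 59) since 11·43 = 473 ≡ 1, so λ ≡ 37.
  x = λ² - 3 - 14 = 1369 - 17 ≡ 54; y = λ·(3 - 54) - 36 ≡ 24. → (54, 24)
10P: (54, 24) + (14, 30). λ = (30 - 24)/(14 - 54) ≡ 6/19 mod 59. 19⁻¹ ≡ 28 (mod 59), so λ ≡ 50.
  x = λ² - 54 - 14 = 2500 - 68 ≡ 13; y = λ·(54 - 13) - 24 ≡ 20. → (13, 20)
11P: (13, 20) + (14, 30). λ = (30 - 20)/(14 - 13) ≡ 10/1 mod 59. 1⁻¹ ≡ 1 (mod 59) since 1·1 = 1 ≡ 1, so λ ≡ 10.
  x = λ² - 13 - 14 = 100 - 27 ≡ 14; y = λ·(13 - 14) - 20 ≡ 29. → (14, 29)
12P: (14, 29) + (14, 30): same x and y₁ ≡ -y₂, so the sum is O.
12P = O, so the order is 12.

12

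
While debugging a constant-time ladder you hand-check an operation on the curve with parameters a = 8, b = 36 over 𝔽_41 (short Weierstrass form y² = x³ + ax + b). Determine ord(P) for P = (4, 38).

10

2P: tangent at (4, 38): λ = (3·4² + 8)/(2·38) ≡ 15/35. 35⁻¹ ≡ 34 (mod 41), so λ ≡ 15·34 ≡ 18.
  x = λ² - 4 - 4 = 324 - 8 ≡ 29; y = λ·(4 - 29) - 38 ≡ 4. → (29, 4)
3P: (29, 4) + (4, 38). λ = (38 - 4)/(4 - 29) ≡ 34/16 mod 41. 16⁻¹ ≡ 18 (mod 41), so λ ≡ 38.
  x = λ² - 29 - 4 = 1444 - 33 ≡ 17; y = λ·(29 - 17) - 4 ≡ 1. → (17, 1)
4P: (17, 1) + (4, 38). λ = (38 - 1)/(4 - 17) ≡ 37/28 mod 41. 28⁻¹ ≡ 22 (mod 41) since 28·22 = 616 ≡ 1, so λ ≡ 35.
  x = λ² - 17 - 4 = 1225 - 21 ≡ 15; y = λ·(17 - 15) - 1 ≡ 28. → (15, 28)
5P: (15, 28) + (4, 38). λ = (38 - 28)/(4 - 15) ≡ 10/30 mod 41. 30⁻¹ ≡ 26 (mod 41), so λ ≡ 14.
  x = λ² - 15 - 4 = 196 - 19 ≡ 13; y = λ·(15 - 13) - 28 ≡ 0. → (13, 0)
6P: (13, 0) + (4, 38). λ = (38 - 0)/(4 - 13) ≡ 38/32 mod 41. 32⁻¹ ≡ 9 (mod 41), so λ ≡ 14.
  x = λ² - 13 - 4 = 196 - 17 ≡ 15; y = λ·(13 - 15) - 0 ≡ 13. → (15, 13)
7P: (15, 13) + (4, 38). λ = (38 - 13)/(4 - 15) ≡ 25/30 mod 41. 30⁻¹ ≡ 26 (mod 41), so λ ≡ 35.
  x = λ² - 15 - 4 = 1225 - 19 ≡ 17; y = λ·(15 - 17) - 13 ≡ 40. → (17, 40)
8P: (17, 40) + (4, 38). λ = (38 - 40)/(4 - 17) ≡ 39/28 mod 41. 28⁻¹ ≡ 22 (mod 41) since 28·22 = 616 ≡ 1, so λ ≡ 38.
  x = λ² - 17 - 4 = 1444 - 21 ≡ 29; y = λ·(17 - 29) - 40 ≡ 37. → (29, 37)
9P: (29, 37) + (4, 38). λ = (38 - 37)/(4 - 29) ≡ 1/16 mod 41. 16⁻¹ ≡ 18 (mod 41), so λ ≡ 18.
  x = λ² - 29 - 4 = 324 - 33 ≡ 4; y = λ·(29 - 4) - 37 ≡ 3. → (4, 3)
10P: (4, 3) + (4, 38): same x and y₁ ≡ -y₂, so the sum is O.
10P = O, so the order is 10.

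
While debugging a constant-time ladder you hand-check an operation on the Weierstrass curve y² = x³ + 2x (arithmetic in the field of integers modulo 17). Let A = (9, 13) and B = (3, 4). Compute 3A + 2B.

First 3A:
Repeated addition: build up to 3A.
2A: tangent at (9, 13): λ = (3·9² + 2)/(2·13) ≡ 7/9. 9⁻¹ ≡ 2 (mod 17) since 9·2 = 18 ≡ 1, so λ ≡ 7·2 ≡ 14.
  x = λ² - 9 - 9 = 196 - 18 ≡ 8; y = λ·(9 - 8) - 13 ≡ 1. → (8, 1)
3A: (8, 1) + (9, 13). λ = (13 - 1)/(9 - 8) ≡ 12/1 mod 17. 1⁻¹ ≡ 1 (mod 17) since 1·1 = 1 ≡ 1, so λ ≡ 12.
  x = λ² - 8 - 9 = 144 - 17 ≡ 8; y = λ·(8 - 8) - 1 ≡ 16. → (8, 16)
3A = (8, 16).
Next 2B:
Repeated addition: build up to 2B.
2B: tangent at (3, 4): λ = (3·3² + 2)/(2·4) ≡ 12/8. 8⁻¹ ≡ 15 (mod 17), so λ ≡ 12·15 ≡ 10.
  x = λ² - 3 - 3 = 100 - 6 ≡ 9; y = λ·(3 - 9) - 4 ≡ 4. → (9, 4)
2B = (9, 4).
Finally 3A + 2B:
(8, 16) + (9, 4). λ = (4 - 16)/(9 - 8) ≡ 5/1 mod 17. 1⁻¹ ≡ 1 (mod 17), so λ ≡ 5.
  x = λ² - 8 - 9 = 25 - 17 ≡ 8; y = λ·(8 - 8) - 16 ≡ 1. → (8, 1)

(8, 1)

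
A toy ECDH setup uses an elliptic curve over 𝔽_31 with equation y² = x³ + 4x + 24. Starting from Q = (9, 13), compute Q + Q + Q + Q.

Repeated addition: build up to 4Q.
2Q: tangent at (9, 13): λ = (3·9² + 4)/(2·13) ≡ 30/26. 26⁻¹ ≡ 6 (mod 31), so λ ≡ 30·6 ≡ 25.
  x = λ² - 9 - 9 = 625 - 18 ≡ 18; y = λ·(9 - 18) - 13 ≡ 10. → (18, 10)
3Q: (18, 10) + (9, 13). λ = (13 - 10)/(9 - 18) ≡ 3/22 mod 31. 22⁻¹ ≡ 24 (mod 31) since 22·24 = 528 ≡ 1, so λ ≡ 10.
  x = λ² - 18 - 9 = 100 - 27 ≡ 11; y = λ·(18 - 11) - 10 ≡ 29. → (11, 29)
4Q: (11, 29) + (9, 13). λ = (13 - 29)/(9 - 11) ≡ 15/29 mod 31. 29⁻¹ ≡ 15 (mod 31) since 29·15 = 435 ≡ 1, so λ ≡ 8.
  x = λ² - 11 - 9 = 64 - 20 ≡ 13; y = λ·(11 - 13) - 29 ≡ 17. → (13, 17)

(13, 17)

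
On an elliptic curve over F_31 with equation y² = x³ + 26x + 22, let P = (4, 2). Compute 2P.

(1, 7)

tangent at (4, 2): λ = (3·4² + 26)/(2·2) ≡ 12/4. 4⁻¹ ≡ 8 (mod 31) since 4·8 = 32 ≡ 1, so λ ≡ 12·8 ≡ 3.
  x = λ² - 4 - 4 = 9 - 8 ≡ 1; y = λ·(4 - 1) - 2 ≡ 7. → (1, 7)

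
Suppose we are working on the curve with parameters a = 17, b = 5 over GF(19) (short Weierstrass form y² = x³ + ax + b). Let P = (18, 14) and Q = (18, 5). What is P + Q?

The two points share x = 18 and their y-coordinates satisfy 14 + 5 ≡ 0 (mod 19), so they are inverses. Their sum is the point at infinity.

O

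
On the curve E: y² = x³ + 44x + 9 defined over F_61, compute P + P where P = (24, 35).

(47, 59)

tangent at (24, 35): λ = (3·24² + 44)/(2·35) ≡ 3/9. 9⁻¹ ≡ 34 (mod 61), so λ ≡ 3·34 ≡ 41.
  x = λ² - 24 - 24 = 1681 - 48 ≡ 47; y = λ·(24 - 47) - 35 ≡ 59. → (47, 59)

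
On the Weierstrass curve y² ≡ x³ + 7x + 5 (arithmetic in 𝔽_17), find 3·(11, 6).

(13, 7)

Write P = (11, 6).
Repeated addition: build up to 3P.
2P: tangent at (11, 6): λ = (3·11² + 7)/(2·6) ≡ 13/12. 12⁻¹ ≡ 10 (mod 17), so λ ≡ 13·10 ≡ 11.
  x = λ² - 11 - 11 = 121 - 22 ≡ 14; y = λ·(11 - 14) - 6 ≡ 12. → (14, 12)
3P: (14, 12) + (11, 6). λ = (6 - 12)/(11 - 14) ≡ 11/14 mod 17. 14⁻¹ ≡ 11 (mod 17), so λ ≡ 2.
  x = λ² - 14 - 11 = 4 - 25 ≡ 13; y = λ·(14 - 13) - 12 ≡ 7. → (13, 7)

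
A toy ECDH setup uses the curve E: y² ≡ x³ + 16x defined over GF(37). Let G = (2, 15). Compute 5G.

Double-and-add on 5 = (101)₂. Start with G = (2, 15) for the leading 1-bit.
double: tangent at (2, 15): λ = (3·2² + 16)/(2·15) ≡ 28/30. 30⁻¹ ≡ 21 (mod 37) since 30·21 = 630 ≡ 1, so λ ≡ 28·21 ≡ 33.
  x = λ² - 2 - 2 = 1089 - 4 ≡ 12; y = λ·(2 - 12) - 15 ≡ 25. → (12, 25)
double: tangent at (12, 25): λ = (3·12² + 16)/(2·25) ≡ 4/13. 13⁻¹ ≡ 20 (mod 37), so λ ≡ 4·20 ≡ 6.
  x = λ² - 12 - 12 = 36 - 24 ≡ 12; y = λ·(12 - 12) - 25 ≡ 12. → (12, 12)
add G: (12, 12) + (2, 15). λ = (15 - 12)/(2 - 12) ≡ 3/27 mod 37. 27⁻¹ ≡ 11 (mod 37), so λ ≡ 33.
  x = λ² - 12 - 2 = 1089 - 14 ≡ 2; y = λ·(12 - 2) - 12 ≡ 22. → (2, 22)

(2, 22)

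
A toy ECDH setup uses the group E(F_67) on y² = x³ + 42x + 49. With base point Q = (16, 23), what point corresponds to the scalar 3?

Repeated addition: build up to 3Q.
2Q: tangent at (16, 23): λ = (3·16² + 42)/(2·23) ≡ 6/46. 46⁻¹ ≡ 51 (mod 67) since 46·51 = 2346 ≡ 1, so λ ≡ 6·51 ≡ 38.
  x = λ² - 16 - 16 = 1444 - 32 ≡ 5; y = λ·(16 - 5) - 23 ≡ 60. → (5, 60)
3Q: (5, 60) + (16, 23). λ = (23 - 60)/(16 - 5) ≡ 30/11 mod 67. 11⁻¹ ≡ 61 (mod 67) since 11·61 = 671 ≡ 1, so λ ≡ 21.
  x = λ² - 5 - 16 = 441 - 21 ≡ 18; y = λ·(5 - 18) - 60 ≡ 2. → (18, 2)

(18, 2)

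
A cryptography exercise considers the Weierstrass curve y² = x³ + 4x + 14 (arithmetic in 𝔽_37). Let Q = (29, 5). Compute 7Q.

(27, 11)

Repeated addition: build up to 7Q.
2Q: tangent at (29, 5): λ = (3·29² + 4)/(2·5) ≡ 11/10. 10⁻¹ ≡ 26 (mod 37), so λ ≡ 11·26 ≡ 27.
  x = λ² - 29 - 29 = 729 - 58 ≡ 5; y = λ·(29 - 5) - 5 ≡ 14. → (5, 14)
3Q: (5, 14) + (29, 5). λ = (5 - 14)/(29 - 5) ≡ 28/24 mod 37. 24⁻¹ ≡ 17 (mod 37) since 24·17 = 408 ≡ 1, so λ ≡ 32.
  x = λ² - 5 - 29 = 1024 - 34 ≡ 28; y = λ·(5 - 28) - 14 ≡ 27. → (28, 27)
4Q: (28, 27) + (29, 5). λ = (5 - 27)/(29 - 28) ≡ 15/1 mod 37. 1⁻¹ ≡ 1 (mod 37) since 1·1 = 1 ≡ 1, so λ ≡ 15.
  x = λ² - 28 - 29 = 225 - 57 ≡ 20; y = λ·(28 - 20) - 27 ≡ 19. → (20, 19)
5Q: (20, 19) + (29, 5). λ = (5 - 19)/(29 - 20) ≡ 23/9 mod 37. 9⁻¹ ≡ 33 (mod 37), so λ ≡ 19.
  x = λ² - 20 - 29 = 361 - 49 ≡ 16; y = λ·(20 - 16) - 19 ≡ 20. → (16, 20)
6Q: (16, 20) + (29, 5). λ = (5 - 20)/(29 - 16) ≡ 22/13 mod 37. 13⁻¹ ≡ 20 (mod 37) since 13·20 = 260 ≡ 1, so λ ≡ 33.
  x = λ² - 16 - 29 = 1089 - 45 ≡ 8; y = λ·(16 - 8) - 20 ≡ 22. → (8, 22)
7Q: (8, 22) + (29, 5). λ = (5 - 22)/(29 - 8) ≡ 20/21 mod 37. 21⁻¹ ≡ 30 (mod 37), so λ ≡ 8.
  x = λ² - 8 - 29 = 64 - 37 ≡ 27; y = λ·(8 - 27) - 22 ≡ 11. → (27, 11)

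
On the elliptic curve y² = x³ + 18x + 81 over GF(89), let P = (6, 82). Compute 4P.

Repeated addition: build up to 4P.
2P: tangent at (6, 82): λ = (3·6² + 18)/(2·82) ≡ 37/75. 75⁻¹ ≡ 19 (mod 89), so λ ≡ 37·19 ≡ 80.
  x = λ² - 6 - 6 = 6400 - 12 ≡ 69; y = λ·(6 - 69) - 82 ≡ 40. → (69, 40)
3P: (69, 40) + (6, 82). λ = (82 - 40)/(6 - 69) ≡ 42/26 mod 89. 26⁻¹ ≡ 24 (mod 89), so λ ≡ 29.
  x = λ² - 69 - 6 = 841 - 75 ≡ 54; y = λ·(69 - 54) - 40 ≡ 39. → (54, 39)
4P: (54, 39) + (6, 82). λ = (82 - 39)/(6 - 54) ≡ 43/41 mod 89. 41⁻¹ ≡ 76 (mod 89), so λ ≡ 64.
  x = λ² - 54 - 6 = 4096 - 60 ≡ 31; y = λ·(54 - 31) - 39 ≡ 9. → (31, 9)

(31, 9)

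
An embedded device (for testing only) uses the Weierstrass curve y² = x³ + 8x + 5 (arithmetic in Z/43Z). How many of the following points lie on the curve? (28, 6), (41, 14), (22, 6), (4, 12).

4

(28, 6): 6² ≡ 36, rhs ≡ 36 → on.
(41, 14): 14² ≡ 24, rhs ≡ 24 → on.
(22, 6): 6² ≡ 36, rhs ≡ 36 → on.
(4, 12): 12² ≡ 15, rhs ≡ 15 → on.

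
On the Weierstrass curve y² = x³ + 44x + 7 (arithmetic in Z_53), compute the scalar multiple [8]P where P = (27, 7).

(27, 46)

Repeated addition: build up to 8P.
2P: tangent at (27, 7): λ = (3·27² + 44)/(2·7) ≡ 5/14. 14⁻¹ ≡ 19 (mod 53), so λ ≡ 5·19 ≡ 42.
  x = λ² - 27 - 27 = 1764 - 54 ≡ 14; y = λ·(27 - 14) - 7 ≡ 9. → (14, 9)
3P: (14, 9) + (27, 7). λ = (7 - 9)/(27 - 14) ≡ 51/13 mod 53. 13⁻¹ ≡ 49 (mod 53), so λ ≡ 8.
  x = λ² - 14 - 27 = 64 - 41 ≡ 23; y = λ·(14 - 23) - 9 ≡ 25. → (23, 25)
4P: (23, 25) + (27, 7). λ = (7 - 25)/(27 - 23) ≡ 35/4 mod 53. 4⁻¹ ≡ 40 (mod 53), so λ ≡ 22.
  x = λ² - 23 - 27 = 484 - 50 ≡ 10; y = λ·(23 - 10) - 25 ≡ 49. → (10, 49)
5P: (10, 49) + (27, 7). λ = (7 - 49)/(27 - 10) ≡ 11/17 mod 53. 17⁻¹ ≡ 25 (mod 53) since 17·25 = 425 ≡ 1, so λ ≡ 10.
  x = λ² - 10 - 27 = 100 - 37 ≡ 10; y = λ·(10 - 10) - 49 ≡ 4. → (10, 4)
6P: (10, 4) + (27, 7). λ = (7 - 4)/(27 - 10) ≡ 3/17 mod 53. 17⁻¹ ≡ 25 (mod 53), so λ ≡ 22.
  x = λ² - 10 - 27 = 484 - 37 ≡ 23; y = λ·(10 - 23) - 4 ≡ 28. → (23, 28)
7P: (23, 28) + (27, 7). λ = (7 - 28)/(27 - 23) ≡ 32/4 mod 53. 4⁻¹ ≡ 40 (mod 53), so λ ≡ 8.
  x = λ² - 23 - 27 = 64 - 50 ≡ 14; y = λ·(23 - 14) - 28 ≡ 44. → (14, 44)
8P: (14, 44) + (27, 7). λ = (7 - 44)/(27 - 14) ≡ 16/13 mod 53. 13⁻¹ ≡ 49 (mod 53) since 13·49 = 637 ≡ 1, so λ ≡ 42.
  x = λ² - 14 - 27 = 1764 - 41 ≡ 27; y = λ·(14 - 27) - 44 ≡ 46. → (27, 46)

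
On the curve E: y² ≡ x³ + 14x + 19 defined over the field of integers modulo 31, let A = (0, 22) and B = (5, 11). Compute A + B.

(11, 27)

(0, 22) + (5, 11). λ = (11 - 22)/(5 - 0) ≡ 20/5 mod 31. 5⁻¹ ≡ 25 (mod 31), so λ ≡ 4.
  x = λ² - 0 - 5 = 16 - 5 ≡ 11; y = λ·(0 - 11) - 22 ≡ 27. → (11, 27)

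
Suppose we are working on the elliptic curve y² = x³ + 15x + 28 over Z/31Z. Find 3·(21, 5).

(27, 11)

Write P = (21, 5).
Repeated addition: build up to 3P.
2P: tangent at (21, 5): λ = (3·21² + 15)/(2·5) ≡ 5/10. 10⁻¹ ≡ 28 (mod 31) since 10·28 = 280 ≡ 1, so λ ≡ 5·28 ≡ 16.
  x = λ² - 21 - 21 = 256 - 42 ≡ 28; y = λ·(21 - 28) - 5 ≡ 7. → (28, 7)
3P: (28, 7) + (21, 5). λ = (5 - 7)/(21 - 28) ≡ 29/24 mod 31. 24⁻¹ ≡ 22 (mod 31), so λ ≡ 18.
  x = λ² - 28 - 21 = 324 - 49 ≡ 27; y = λ·(28 - 27) - 7 ≡ 11. → (27, 11)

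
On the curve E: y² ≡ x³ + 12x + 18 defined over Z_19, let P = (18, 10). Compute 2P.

tangent at (18, 10): λ = (3·18² + 12)/(2·10) ≡ 15/1. 1⁻¹ ≡ 1 (mod 19), so λ ≡ 15·1 ≡ 15.
  x = λ² - 18 - 18 = 225 - 36 ≡ 18; y = λ·(18 - 18) - 10 ≡ 9. → (18, 9)

(18, 9)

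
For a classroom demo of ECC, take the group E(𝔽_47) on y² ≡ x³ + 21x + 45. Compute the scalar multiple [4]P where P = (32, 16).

Double-and-add on 4 = (100)₂. Start with P = (32, 16) for the leading 1-bit.
double: tangent at (32, 16): λ = (3·32² + 21)/(2·16) ≡ 38/32. 32⁻¹ ≡ 25 (mod 47) since 32·25 = 800 ≡ 1, so λ ≡ 38·25 ≡ 10.
  x = λ² - 32 - 32 = 100 - 64 ≡ 36; y = λ·(32 - 36) - 16 ≡ 38. → (36, 38)
double: tangent at (36, 38): λ = (3·36² + 21)/(2·38) ≡ 8/29. 29⁻¹ ≡ 13 (mod 47) since 29·13 = 377 ≡ 1, so λ ≡ 8·13 ≡ 10.
  x = λ² - 36 - 36 = 100 - 72 ≡ 28; y = λ·(36 - 28) - 38 ≡ 42. → (28, 42)

(28, 42)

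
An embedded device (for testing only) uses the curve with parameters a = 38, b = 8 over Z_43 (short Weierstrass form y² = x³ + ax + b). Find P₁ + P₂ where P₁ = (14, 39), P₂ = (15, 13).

(14, 39) + (15, 13). λ = (13 - 39)/(15 - 14) ≡ 17/1 mod 43. 1⁻¹ ≡ 1 (mod 43), so λ ≡ 17.
  x = λ² - 14 - 15 = 289 - 29 ≡ 2; y = λ·(14 - 2) - 39 ≡ 36. → (2, 36)

(2, 36)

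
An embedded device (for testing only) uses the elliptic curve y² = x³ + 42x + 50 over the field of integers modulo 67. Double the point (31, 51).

(54, 56)

tangent at (31, 51): λ = (3·31² + 42)/(2·51) ≡ 44/35. 35⁻¹ ≡ 23 (mod 67), so λ ≡ 44·23 ≡ 7.
  x = λ² - 31 - 31 = 49 - 62 ≡ 54; y = λ·(31 - 54) - 51 ≡ 56. → (54, 56)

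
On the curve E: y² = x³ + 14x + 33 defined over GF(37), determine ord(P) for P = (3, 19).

10

2P: tangent at (3, 19): λ = (3·3² + 14)/(2·19) ≡ 4/1. 1⁻¹ ≡ 1 (mod 37) since 1·1 = 1 ≡ 1, so λ ≡ 4·1 ≡ 4.
  x = λ² - 3 - 3 = 16 - 6 ≡ 10; y = λ·(3 - 10) - 19 ≡ 27. → (10, 27)
3P: (10, 27) + (3, 19). λ = (19 - 27)/(3 - 10) ≡ 29/30 mod 37. 30⁻¹ ≡ 21 (mod 37), so λ ≡ 17.
  x = λ² - 10 - 3 = 289 - 13 ≡ 17; y = λ·(10 - 17) - 27 ≡ 2. → (17, 2)
4P: (17, 2) + (3, 19). λ = (19 - 2)/(3 - 17) ≡ 17/23 mod 37. 23⁻¹ ≡ 29 (mod 37), so λ ≡ 12.
  x = λ² - 17 - 3 = 144 - 20 ≡ 13; y = λ·(17 - 13) - 2 ≡ 9. → (13, 9)
5P: (13, 9) + (3, 19). λ = (19 - 9)/(3 - 13) ≡ 10/27 mod 37. 27⁻¹ ≡ 11 (mod 37), so λ ≡ 36.
  x = λ² - 13 - 3 = 1296 - 16 ≡ 22; y = λ·(13 - 22) - 9 ≡ 0. → (22, 0)
6P: (22, 0) + (3, 19). λ = (19 - 0)/(3 - 22) ≡ 19/18 mod 37. 18⁻¹ ≡ 35 (mod 37) since 18·35 = 630 ≡ 1, so λ ≡ 36.
  x = λ² - 22 - 3 = 1296 - 25 ≡ 13; y = λ·(22 - 13) - 0 ≡ 28. → (13, 28)
7P: (13, 28) + (3, 19). λ = (19 - 28)/(3 - 13) ≡ 28/27 mod 37. 27⁻¹ ≡ 11 (mod 37), so λ ≡ 12.
  x = λ² - 13 - 3 = 144 - 16 ≡ 17; y = λ·(13 - 17) - 28 ≡ 35. → (17, 35)
8P: (17, 35) + (3, 19). λ = (19 - 35)/(3 - 17) ≡ 21/23 mod 37. 23⁻¹ ≡ 29 (mod 37), so λ ≡ 17.
  x = λ² - 17 - 3 = 289 - 20 ≡ 10; y = λ·(17 - 10) - 35 ≡ 10. → (10, 10)
9P: (10, 10) + (3, 19). λ = (19 - 10)/(3 - 10) ≡ 9/30 mod 37. 30⁻¹ ≡ 21 (mod 37), so λ ≡ 4.
  x = λ² - 10 - 3 = 16 - 13 ≡ 3; y = λ·(10 - 3) - 10 ≡ 18. → (3, 18)
10P: (3, 18) + (3, 19): same x and y₁ ≡ -y₂, so the sum is the point at infinity.
10P = the point at infinity, so the order is 10.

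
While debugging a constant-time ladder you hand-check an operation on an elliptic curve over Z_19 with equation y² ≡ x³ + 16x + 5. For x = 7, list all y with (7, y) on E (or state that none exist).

x³ + 16x + 5 = 460 ≡ 4 (mod 19).
Square roots of 4 mod 19: 2 and 17 (since 2² = 4 ≡ 4).

2, 17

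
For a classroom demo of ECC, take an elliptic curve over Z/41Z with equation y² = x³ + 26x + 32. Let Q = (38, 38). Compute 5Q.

Repeated addition: build up to 5Q.
2Q: tangent at (38, 38): λ = (3·38² + 26)/(2·38) ≡ 12/35. 35⁻¹ ≡ 34 (mod 41), so λ ≡ 12·34 ≡ 39.
  x = λ² - 38 - 38 = 1521 - 76 ≡ 10; y = λ·(38 - 10) - 38 ≡ 29. → (10, 29)
3Q: (10, 29) + (38, 38). λ = (38 - 29)/(38 - 10) ≡ 9/28 mod 41. 28⁻¹ ≡ 22 (mod 41) since 28·22 = 616 ≡ 1, so λ ≡ 34.
  x = λ² - 10 - 38 = 1156 - 48 ≡ 1; y = λ·(10 - 1) - 29 ≡ 31. → (1, 31)
4Q: (1, 31) + (38, 38). λ = (38 - 31)/(38 - 1) ≡ 7/37 mod 41. 37⁻¹ ≡ 10 (mod 41), so λ ≡ 29.
  x = λ² - 1 - 38 = 841 - 39 ≡ 23; y = λ·(1 - 23) - 31 ≡ 28. → (23, 28)
5Q: (23, 28) + (38, 38). λ = (38 - 28)/(38 - 23) ≡ 10/15 mod 41. 15⁻¹ ≡ 11 (mod 41) since 15·11 = 165 ≡ 1, so λ ≡ 28.
  x = λ² - 23 - 38 = 784 - 61 ≡ 26; y = λ·(23 - 26) - 28 ≡ 11. → (26, 11)

(26, 11)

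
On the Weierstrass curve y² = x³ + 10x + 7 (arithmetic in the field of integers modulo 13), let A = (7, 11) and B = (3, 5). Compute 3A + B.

First 3A:
Repeated addition: build up to 3A.
2A: tangent at (7, 11): λ = (3·7² + 10)/(2·11) ≡ 1/9. 9⁻¹ ≡ 3 (mod 13) since 9·3 = 27 ≡ 1, so λ ≡ 1·3 ≡ 3.
  x = λ² - 7 - 7 = 9 - 14 ≡ 8; y = λ·(7 - 8) - 11 ≡ 12. → (8, 12)
3A: (8, 12) + (7, 11). λ = (11 - 12)/(7 - 8) ≡ 12/12 mod 13. 12⁻¹ ≡ 12 (mod 13) since 12·12 = 144 ≡ 1, so λ ≡ 1.
  x = λ² - 8 - 7 = 1 - 15 ≡ 12; y = λ·(8 - 12) - 12 ≡ 10. → (12, 10)
3A = (12, 10).
Finally 3A + B:
(12, 10) + (3, 5). λ = (5 - 10)/(3 - 12) ≡ 8/4 mod 13. 4⁻¹ ≡ 10 (mod 13), so λ ≡ 2.
  x = λ² - 12 - 3 = 4 - 15 ≡ 2; y = λ·(12 - 2) - 10 ≡ 10. → (2, 10)

(2, 10)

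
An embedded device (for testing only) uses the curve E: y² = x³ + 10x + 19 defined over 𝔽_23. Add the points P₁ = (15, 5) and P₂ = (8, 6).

(15, 5) + (8, 6). λ = (6 - 5)/(8 - 15) ≡ 1/16 mod 23. 16⁻¹ ≡ 13 (mod 23), so λ ≡ 13.
  x = λ² - 15 - 8 = 169 - 23 ≡ 8; y = λ·(15 - 8) - 5 ≡ 17. → (8, 17)

(8, 17)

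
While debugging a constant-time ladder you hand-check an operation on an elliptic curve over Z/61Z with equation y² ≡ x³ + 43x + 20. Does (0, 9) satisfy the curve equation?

y² = 9² ≡ 20; x³ + 43x + 20 = 20 ≡ 20 (mod 61). 20 = 20.

yes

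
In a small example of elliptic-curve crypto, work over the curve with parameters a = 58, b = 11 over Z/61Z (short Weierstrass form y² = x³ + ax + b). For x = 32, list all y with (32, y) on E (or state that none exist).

x³ + 58x + 11 = 34635 ≡ 48 (mod 61).
Square roots of 48 mod 61: 29 and 32 (since 29² = 841 ≡ 48).

29, 32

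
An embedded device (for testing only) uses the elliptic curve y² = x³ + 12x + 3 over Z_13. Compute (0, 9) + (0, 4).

The two points share x = 0 and their y-coordinates satisfy 9 + 4 ≡ 0 (mod 13), so they are inverses. Their sum is O.

O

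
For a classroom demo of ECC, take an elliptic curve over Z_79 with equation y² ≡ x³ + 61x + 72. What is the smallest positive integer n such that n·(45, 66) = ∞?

2P: tangent at (45, 66): λ = (3·45² + 61)/(2·66) ≡ 53/53. 53⁻¹ ≡ 3 (mod 79) since 53·3 = 159 ≡ 1, so λ ≡ 53·3 ≡ 1.
  x = λ² - 45 - 45 = 1 - 90 ≡ 69; y = λ·(45 - 69) - 66 ≡ 68. → (69, 68)
3P: (69, 68) + (45, 66). λ = (66 - 68)/(45 - 69) ≡ 77/55 mod 79. 55⁻¹ ≡ 23 (mod 79), so λ ≡ 33.
  x = λ² - 69 - 45 = 1089 - 114 ≡ 27; y = λ·(69 - 27) - 68 ≡ 54. → (27, 54)
4P: (27, 54) + (45, 66). λ = (66 - 54)/(45 - 27) ≡ 12/18 mod 79. 18⁻¹ ≡ 22 (mod 79), so λ ≡ 27.
  x = λ² - 27 - 45 = 729 - 72 ≡ 25; y = λ·(27 - 25) - 54 ≡ 0. → (25, 0)
5P: (25, 0) + (45, 66). λ = (66 - 0)/(45 - 25) ≡ 66/20 mod 79. 20⁻¹ ≡ 4 (mod 79), so λ ≡ 27.
  x = λ² - 25 - 45 = 729 - 70 ≡ 27; y = λ·(25 - 27) - 0 ≡ 25. → (27, 25)
6P: (27, 25) + (45, 66). λ = (66 - 25)/(45 - 27) ≡ 41/18 mod 79. 18⁻¹ ≡ 22 (mod 79), so λ ≡ 33.
  x = λ² - 27 - 45 = 1089 - 72 ≡ 69; y = λ·(27 - 69) - 25 ≡ 11. → (69, 11)
7P: (69, 11) + (45, 66). λ = (66 - 11)/(45 - 69) ≡ 55/55 mod 79. 55⁻¹ ≡ 23 (mod 79) since 55·23 = 1265 ≡ 1, so λ ≡ 1.
  x = λ² - 69 - 45 = 1 - 114 ≡ 45; y = λ·(69 - 45) - 11 ≡ 13. → (45, 13)
8P: (45, 13) + (45, 66): same x and y₁ ≡ -y₂, so the sum is ∞.
8P = ∞, so the order is 8.

8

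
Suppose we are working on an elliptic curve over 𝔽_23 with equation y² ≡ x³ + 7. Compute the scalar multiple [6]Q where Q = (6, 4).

Repeated addition: build up to 6Q.
2Q: tangent at (6, 4): λ = (3·6² + 0)/(2·4) ≡ 16/8. 8⁻¹ ≡ 3 (mod 23), so λ ≡ 16·3 ≡ 2.
  x = λ² - 6 - 6 = 4 - 12 ≡ 15; y = λ·(6 - 15) - 4 ≡ 1. → (15, 1)
3Q: (15, 1) + (6, 4). λ = (4 - 1)/(6 - 15) ≡ 3/14 mod 23. 14⁻¹ ≡ 5 (mod 23), so λ ≡ 15.
  x = λ² - 15 - 6 = 225 - 21 ≡ 20; y = λ·(15 - 20) - 1 ≡ 16. → (20, 16)
4Q: (20, 16) + (6, 4). λ = (4 - 16)/(6 - 20) ≡ 11/9 mod 23. 9⁻¹ ≡ 18 (mod 23), so λ ≡ 14.
  x = λ² - 20 - 6 = 196 - 26 ≡ 9; y = λ·(20 - 9) - 16 ≡ 0. → (9, 0)
5Q: (9, 0) + (6, 4). λ = (4 - 0)/(6 - 9) ≡ 4/20 mod 23. 20⁻¹ ≡ 15 (mod 23), so λ ≡ 14.
  x = λ² - 9 - 6 = 196 - 15 ≡ 20; y = λ·(9 - 20) - 0 ≡ 7. → (20, 7)
6Q: (20, 7) + (6, 4). λ = (4 - 7)/(6 - 20) ≡ 20/9 mod 23. 9⁻¹ ≡ 18 (mod 23), so λ ≡ 15.
  x = λ² - 20 - 6 = 225 - 26 ≡ 15; y = λ·(20 - 15) - 7 ≡ 22. → (15, 22)

(15, 22)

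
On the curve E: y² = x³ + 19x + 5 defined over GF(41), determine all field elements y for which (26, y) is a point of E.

none

x³ + 19x + 5 = 18075 ≡ 35 (mod 41).
35 is a non-residue mod 41; no y exists.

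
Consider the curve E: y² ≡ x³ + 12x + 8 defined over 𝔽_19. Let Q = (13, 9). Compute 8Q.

(9, 3)

Double-and-add on 8 = (1000)₂. Start with Q = (13, 9) for the leading 1-bit.
double: tangent at (13, 9): λ = (3·13² + 12)/(2·9) ≡ 6/18. 18⁻¹ ≡ 18 (mod 19), so λ ≡ 6·18 ≡ 13.
  x = λ² - 13 - 13 = 169 - 26 ≡ 10; y = λ·(13 - 10) - 9 ≡ 11. → (10, 11)
double: tangent at (10, 11): λ = (3·10² + 12)/(2·11) ≡ 8/3. 3⁻¹ ≡ 13 (mod 19) since 3·13 = 39 ≡ 1, so λ ≡ 8·13 ≡ 9.
  x = λ² - 10 - 10 = 81 - 20 ≡ 4; y = λ·(10 - 4) - 11 ≡ 5. → (4, 5)
double: tangent at (4, 5): λ = (3·4² + 12)/(2·5) ≡ 3/10. 10⁻¹ ≡ 2 (mod 19) since 10·2 = 20 ≡ 1, so λ ≡ 3·2 ≡ 6.
  x = λ² - 4 - 4 = 36 - 8 ≡ 9; y = λ·(4 - 9) - 5 ≡ 3. → (9, 3)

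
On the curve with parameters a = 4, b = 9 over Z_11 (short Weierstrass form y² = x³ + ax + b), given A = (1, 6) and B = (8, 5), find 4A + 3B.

(10, 2)

First 4A:
Double-and-add on 4 = (100)₂. Start with A = (1, 6) for the leading 1-bit.
double: tangent at (1, 6): λ = (3·1² + 4)/(2·6) ≡ 7/1. 1⁻¹ ≡ 1 (mod 11), so λ ≡ 7·1 ≡ 7.
  x = λ² - 1 - 1 = 49 - 2 ≡ 3; y = λ·(1 - 3) - 6 ≡ 2. → (3, 2)
double: tangent at (3, 2): λ = (3·3² + 4)/(2·2) ≡ 9/4. 4⁻¹ ≡ 3 (mod 11) since 4·3 = 12 ≡ 1, so λ ≡ 9·3 ≡ 5.
  x = λ² - 3 - 3 = 25 - 6 ≡ 8; y = λ·(3 - 8) - 2 ≡ 6. → (8, 6)
4A = (8, 6).
Next 3B:
Repeated addition: build up to 3B.
2B: tangent at (8, 5): λ = (3·8² + 4)/(2·5) ≡ 9/10. 10⁻¹ ≡ 10 (mod 11), so λ ≡ 9·10 ≡ 2.
  x = λ² - 8 - 8 = 4 - 16 ≡ 10; y = λ·(8 - 10) - 5 ≡ 2. → (10, 2)
3B: (10, 2) + (8, 5). λ = (5 - 2)/(8 - 10) ≡ 3/9 mod 11. 9⁻¹ ≡ 5 (mod 11), so λ ≡ 4.
  x = λ² - 10 - 8 = 16 - 18 ≡ 9; y = λ·(10 - 9) - 2 ≡ 2. → (9, 2)
3B = (9, 2).
Finally 4A + 3B:
(8, 6) + (9, 2). λ = (2 - 6)/(9 - 8) ≡ 7/1 mod 11. 1⁻¹ ≡ 1 (mod 11), so λ ≡ 7.
  x = λ² - 8 - 9 = 49 - 17 ≡ 10; y = λ·(8 - 10) - 6 ≡ 2. → (10, 2)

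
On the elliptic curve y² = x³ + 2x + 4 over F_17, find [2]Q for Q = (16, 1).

(4, 12)

tangent at (16, 1): λ = (3·16² + 2)/(2·1) ≡ 5/2. 2⁻¹ ≡ 9 (mod 17), so λ ≡ 5·9 ≡ 11.
  x = λ² - 16 - 16 = 121 - 32 ≡ 4; y = λ·(16 - 4) - 1 ≡ 12. → (4, 12)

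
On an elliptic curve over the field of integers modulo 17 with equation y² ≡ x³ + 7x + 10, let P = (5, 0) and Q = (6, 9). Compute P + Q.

(2, 10)

(5, 0) + (6, 9). λ = (9 - 0)/(6 - 5) ≡ 9/1 mod 17. 1⁻¹ ≡ 1 (mod 17), so λ ≡ 9.
  x = λ² - 5 - 6 = 81 - 11 ≡ 2; y = λ·(5 - 2) - 0 ≡ 10. → (2, 10)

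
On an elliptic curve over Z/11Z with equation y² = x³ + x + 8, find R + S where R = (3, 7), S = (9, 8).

(3, 7) + (9, 8). λ = (8 - 7)/(9 - 3) ≡ 1/6 mod 11. 6⁻¹ ≡ 2 (mod 11), so λ ≡ 2.
  x = λ² - 3 - 9 = 4 - 12 ≡ 3; y = λ·(3 - 3) - 7 ≡ 4. → (3, 4)

(3, 4)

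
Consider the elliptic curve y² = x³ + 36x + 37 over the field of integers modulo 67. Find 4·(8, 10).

(28, 63)

Write P = (8, 10).
Double-and-add on 4 = (100)₂. Start with P = (8, 10) for the leading 1-bit.
double: tangent at (8, 10): λ = (3·8² + 36)/(2·10) ≡ 27/20. 20⁻¹ ≡ 57 (mod 67), so λ ≡ 27·57 ≡ 65.
  x = λ² - 8 - 8 = 4225 - 16 ≡ 55; y = λ·(8 - 55) - 10 ≡ 17. → (55, 17)
double: tangent at (55, 17): λ = (3·55² + 36)/(2·17) ≡ 66/34. 34⁻¹ ≡ 2 (mod 67), so λ ≡ 66·2 ≡ 65.
  x = λ² - 55 - 55 = 4225 - 110 ≡ 28; y = λ·(55 - 28) - 17 ≡ 63. → (28, 63)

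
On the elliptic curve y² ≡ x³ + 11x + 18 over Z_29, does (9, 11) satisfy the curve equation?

yes

y² = 11² ≡ 5; x³ + 11x + 18 = 846 ≡ 5 (mod 29). 5 = 5.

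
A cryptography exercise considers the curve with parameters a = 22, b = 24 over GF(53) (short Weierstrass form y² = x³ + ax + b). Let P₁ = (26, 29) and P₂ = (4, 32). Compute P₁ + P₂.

(26, 29) + (4, 32). λ = (32 - 29)/(4 - 26) ≡ 3/31 mod 53. 31⁻¹ ≡ 12 (mod 53), so λ ≡ 36.
  x = λ² - 26 - 4 = 1296 - 30 ≡ 47; y = λ·(26 - 47) - 29 ≡ 10. → (47, 10)

(47, 10)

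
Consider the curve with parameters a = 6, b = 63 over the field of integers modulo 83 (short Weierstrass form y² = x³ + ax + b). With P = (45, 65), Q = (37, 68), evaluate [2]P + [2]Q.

First 2P:
Repeated addition: build up to 2P.
2P: tangent at (45, 65): λ = (3·45² + 6)/(2·65) ≡ 22/47. 47⁻¹ ≡ 53 (mod 83), so λ ≡ 22·53 ≡ 4.
  x = λ² - 45 - 45 = 16 - 90 ≡ 9; y = λ·(45 - 9) - 65 ≡ 79. → (9, 79)
2P = (9, 79).
Next 2Q:
Repeated addition: build up to 2Q.
2Q: tangent at (37, 68): λ = (3·37² + 6)/(2·68) ≡ 46/53. 53⁻¹ ≡ 47 (mod 83), so λ ≡ 46·47 ≡ 4.
  x = λ² - 37 - 37 = 16 - 74 ≡ 25; y = λ·(37 - 25) - 68 ≡ 63. → (25, 63)
2Q = (25, 63).
Finally 2P + 2Q:
(9, 79) + (25, 63). λ = (63 - 79)/(25 - 9) ≡ 67/16 mod 83. 16⁻¹ ≡ 26 (mod 83) since 16·26 = 416 ≡ 1, so λ ≡ 82.
  x = λ² - 9 - 25 = 6724 - 34 ≡ 50; y = λ·(9 - 50) - 79 ≡ 45. → (50, 45)

(50, 45)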